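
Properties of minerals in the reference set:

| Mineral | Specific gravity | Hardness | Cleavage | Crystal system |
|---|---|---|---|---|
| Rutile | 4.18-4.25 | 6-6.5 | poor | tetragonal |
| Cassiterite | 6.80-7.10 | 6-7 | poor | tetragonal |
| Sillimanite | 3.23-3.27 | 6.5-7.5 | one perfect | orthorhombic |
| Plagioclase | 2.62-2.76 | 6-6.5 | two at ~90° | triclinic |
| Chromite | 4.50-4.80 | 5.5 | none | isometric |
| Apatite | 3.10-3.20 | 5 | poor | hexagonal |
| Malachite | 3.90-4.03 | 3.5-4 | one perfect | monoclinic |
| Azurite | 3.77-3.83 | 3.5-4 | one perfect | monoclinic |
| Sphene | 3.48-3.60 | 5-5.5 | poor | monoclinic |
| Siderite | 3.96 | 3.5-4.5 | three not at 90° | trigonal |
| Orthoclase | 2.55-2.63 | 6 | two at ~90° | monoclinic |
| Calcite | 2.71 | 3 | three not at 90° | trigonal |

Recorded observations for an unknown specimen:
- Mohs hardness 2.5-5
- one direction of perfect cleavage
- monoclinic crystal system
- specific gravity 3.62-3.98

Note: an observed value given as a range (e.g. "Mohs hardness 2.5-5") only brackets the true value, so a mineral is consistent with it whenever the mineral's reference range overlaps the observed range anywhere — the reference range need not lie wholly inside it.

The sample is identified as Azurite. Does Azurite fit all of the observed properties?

Yes

Mohs hardness 2.5-5 — fits Azurite (hardness 3.5-4).
One direction of perfect cleavage — fits Azurite (cleavage one perfect).
Monoclinic crystal system — fits Azurite (monoclinic system).
Specific gravity 3.62-3.98 — fits Azurite (SG 3.77-3.83).
Every observed property is compatible with the reference values for Azurite.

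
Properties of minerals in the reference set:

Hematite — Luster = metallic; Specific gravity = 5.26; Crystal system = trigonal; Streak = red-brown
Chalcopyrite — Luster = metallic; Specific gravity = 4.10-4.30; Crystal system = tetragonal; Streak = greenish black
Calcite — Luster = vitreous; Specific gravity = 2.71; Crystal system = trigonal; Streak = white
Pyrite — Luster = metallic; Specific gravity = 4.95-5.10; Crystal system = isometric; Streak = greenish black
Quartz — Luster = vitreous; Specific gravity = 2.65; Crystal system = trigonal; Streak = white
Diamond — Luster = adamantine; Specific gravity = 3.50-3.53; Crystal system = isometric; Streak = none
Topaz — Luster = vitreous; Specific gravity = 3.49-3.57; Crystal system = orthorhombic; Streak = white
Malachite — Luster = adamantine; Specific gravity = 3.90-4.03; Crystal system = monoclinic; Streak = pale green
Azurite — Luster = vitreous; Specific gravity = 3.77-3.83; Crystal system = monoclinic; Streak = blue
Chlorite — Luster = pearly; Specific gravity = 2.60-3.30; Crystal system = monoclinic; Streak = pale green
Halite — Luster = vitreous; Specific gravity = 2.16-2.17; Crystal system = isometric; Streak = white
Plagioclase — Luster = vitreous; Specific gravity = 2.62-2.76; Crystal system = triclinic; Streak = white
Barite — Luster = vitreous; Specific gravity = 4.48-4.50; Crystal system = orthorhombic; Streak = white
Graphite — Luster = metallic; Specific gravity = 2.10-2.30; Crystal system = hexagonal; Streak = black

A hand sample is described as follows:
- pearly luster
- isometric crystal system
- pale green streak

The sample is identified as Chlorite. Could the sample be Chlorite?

Inconsistent

Pearly luster — matches Chlorite (pearly luster).
Isometric crystal system — Chlorite has monoclinic system; inconsistent.
Pale green streak — matches Chlorite (pale green streak).
The crystal system observation rules out Chlorite.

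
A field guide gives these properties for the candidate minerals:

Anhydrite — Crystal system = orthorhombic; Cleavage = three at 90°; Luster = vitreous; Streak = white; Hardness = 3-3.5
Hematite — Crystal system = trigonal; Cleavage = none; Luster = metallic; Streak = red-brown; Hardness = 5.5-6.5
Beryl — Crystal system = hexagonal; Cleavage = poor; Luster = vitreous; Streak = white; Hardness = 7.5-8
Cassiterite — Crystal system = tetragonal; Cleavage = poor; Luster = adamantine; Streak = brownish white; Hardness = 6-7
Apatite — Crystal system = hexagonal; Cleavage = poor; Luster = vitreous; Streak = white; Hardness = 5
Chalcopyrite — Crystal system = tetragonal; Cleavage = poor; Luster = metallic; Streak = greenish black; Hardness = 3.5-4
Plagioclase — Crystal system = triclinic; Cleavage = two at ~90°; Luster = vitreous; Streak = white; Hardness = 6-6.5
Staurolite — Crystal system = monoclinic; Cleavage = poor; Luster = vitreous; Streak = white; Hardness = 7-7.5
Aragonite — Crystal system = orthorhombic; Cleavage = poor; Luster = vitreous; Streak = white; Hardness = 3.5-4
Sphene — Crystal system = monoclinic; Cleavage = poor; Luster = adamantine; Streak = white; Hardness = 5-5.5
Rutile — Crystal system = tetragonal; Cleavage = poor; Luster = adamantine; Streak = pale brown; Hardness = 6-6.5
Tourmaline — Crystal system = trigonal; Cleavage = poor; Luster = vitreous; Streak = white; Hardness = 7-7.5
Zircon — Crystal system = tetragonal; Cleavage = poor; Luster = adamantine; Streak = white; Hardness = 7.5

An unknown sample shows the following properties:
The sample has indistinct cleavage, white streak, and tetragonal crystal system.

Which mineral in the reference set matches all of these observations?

Indistinct cleavage eliminates Anhydrite, Hematite, Plagioclase.
White streak is inconsistent with Cassiterite, Chalcopyrite, Rutile.
Tetragonal crystal system: Zircon remains.
Zircon is the sole remaining match.

Zircon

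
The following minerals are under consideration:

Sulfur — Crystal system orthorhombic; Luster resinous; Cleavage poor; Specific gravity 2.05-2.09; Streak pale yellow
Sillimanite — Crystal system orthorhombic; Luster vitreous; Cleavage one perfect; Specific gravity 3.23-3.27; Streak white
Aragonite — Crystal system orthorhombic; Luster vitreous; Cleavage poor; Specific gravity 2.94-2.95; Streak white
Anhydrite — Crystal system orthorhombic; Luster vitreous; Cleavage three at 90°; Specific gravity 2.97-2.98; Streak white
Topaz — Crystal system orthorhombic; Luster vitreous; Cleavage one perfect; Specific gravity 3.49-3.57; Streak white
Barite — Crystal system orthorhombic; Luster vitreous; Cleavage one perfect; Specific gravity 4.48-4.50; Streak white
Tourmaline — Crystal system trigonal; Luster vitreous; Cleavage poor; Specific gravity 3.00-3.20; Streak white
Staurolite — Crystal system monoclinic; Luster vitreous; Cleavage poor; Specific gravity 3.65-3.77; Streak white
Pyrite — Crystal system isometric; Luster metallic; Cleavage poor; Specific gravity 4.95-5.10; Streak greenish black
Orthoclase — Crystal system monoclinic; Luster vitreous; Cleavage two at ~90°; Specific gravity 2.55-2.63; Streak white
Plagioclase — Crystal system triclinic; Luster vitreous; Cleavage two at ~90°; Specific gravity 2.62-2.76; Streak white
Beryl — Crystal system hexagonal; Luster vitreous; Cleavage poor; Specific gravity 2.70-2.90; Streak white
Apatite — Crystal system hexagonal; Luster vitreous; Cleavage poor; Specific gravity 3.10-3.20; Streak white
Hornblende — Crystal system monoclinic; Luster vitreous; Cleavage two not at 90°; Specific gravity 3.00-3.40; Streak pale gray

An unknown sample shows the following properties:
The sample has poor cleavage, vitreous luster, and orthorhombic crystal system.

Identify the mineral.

Poor cleavage — Sulfur, Aragonite, Tourmaline, Staurolite, Pyrite, Beryl, Apatite remain.
Vitreous luster is inconsistent with Sulfur, Pyrite.
Orthorhombic crystal system — Aragonite remains.
Aragonite is the sole remaining match.

Aragonite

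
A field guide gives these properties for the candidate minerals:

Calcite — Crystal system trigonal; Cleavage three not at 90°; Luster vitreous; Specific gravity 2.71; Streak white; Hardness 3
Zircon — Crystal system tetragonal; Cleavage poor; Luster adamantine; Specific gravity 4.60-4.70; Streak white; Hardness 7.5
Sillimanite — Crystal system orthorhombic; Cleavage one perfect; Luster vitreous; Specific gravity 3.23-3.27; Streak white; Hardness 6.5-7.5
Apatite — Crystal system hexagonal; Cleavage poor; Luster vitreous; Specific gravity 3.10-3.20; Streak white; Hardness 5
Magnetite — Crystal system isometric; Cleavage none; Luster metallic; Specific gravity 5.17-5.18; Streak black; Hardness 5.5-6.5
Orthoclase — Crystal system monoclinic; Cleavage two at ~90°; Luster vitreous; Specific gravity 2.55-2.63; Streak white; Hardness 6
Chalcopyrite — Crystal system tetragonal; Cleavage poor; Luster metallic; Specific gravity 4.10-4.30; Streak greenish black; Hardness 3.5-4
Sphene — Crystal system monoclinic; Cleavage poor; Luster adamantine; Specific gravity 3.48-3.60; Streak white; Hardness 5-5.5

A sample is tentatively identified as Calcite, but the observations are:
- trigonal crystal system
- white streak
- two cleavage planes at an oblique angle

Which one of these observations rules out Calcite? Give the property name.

Trigonal crystal system: Calcite has trigonal system — agrees.
White streak: Calcite has white streak — agrees.
Two cleavage planes at an oblique angle: Calcite has cleavage three not at 90° — inconsistent.
Everything matches except the cleavage.

cleavage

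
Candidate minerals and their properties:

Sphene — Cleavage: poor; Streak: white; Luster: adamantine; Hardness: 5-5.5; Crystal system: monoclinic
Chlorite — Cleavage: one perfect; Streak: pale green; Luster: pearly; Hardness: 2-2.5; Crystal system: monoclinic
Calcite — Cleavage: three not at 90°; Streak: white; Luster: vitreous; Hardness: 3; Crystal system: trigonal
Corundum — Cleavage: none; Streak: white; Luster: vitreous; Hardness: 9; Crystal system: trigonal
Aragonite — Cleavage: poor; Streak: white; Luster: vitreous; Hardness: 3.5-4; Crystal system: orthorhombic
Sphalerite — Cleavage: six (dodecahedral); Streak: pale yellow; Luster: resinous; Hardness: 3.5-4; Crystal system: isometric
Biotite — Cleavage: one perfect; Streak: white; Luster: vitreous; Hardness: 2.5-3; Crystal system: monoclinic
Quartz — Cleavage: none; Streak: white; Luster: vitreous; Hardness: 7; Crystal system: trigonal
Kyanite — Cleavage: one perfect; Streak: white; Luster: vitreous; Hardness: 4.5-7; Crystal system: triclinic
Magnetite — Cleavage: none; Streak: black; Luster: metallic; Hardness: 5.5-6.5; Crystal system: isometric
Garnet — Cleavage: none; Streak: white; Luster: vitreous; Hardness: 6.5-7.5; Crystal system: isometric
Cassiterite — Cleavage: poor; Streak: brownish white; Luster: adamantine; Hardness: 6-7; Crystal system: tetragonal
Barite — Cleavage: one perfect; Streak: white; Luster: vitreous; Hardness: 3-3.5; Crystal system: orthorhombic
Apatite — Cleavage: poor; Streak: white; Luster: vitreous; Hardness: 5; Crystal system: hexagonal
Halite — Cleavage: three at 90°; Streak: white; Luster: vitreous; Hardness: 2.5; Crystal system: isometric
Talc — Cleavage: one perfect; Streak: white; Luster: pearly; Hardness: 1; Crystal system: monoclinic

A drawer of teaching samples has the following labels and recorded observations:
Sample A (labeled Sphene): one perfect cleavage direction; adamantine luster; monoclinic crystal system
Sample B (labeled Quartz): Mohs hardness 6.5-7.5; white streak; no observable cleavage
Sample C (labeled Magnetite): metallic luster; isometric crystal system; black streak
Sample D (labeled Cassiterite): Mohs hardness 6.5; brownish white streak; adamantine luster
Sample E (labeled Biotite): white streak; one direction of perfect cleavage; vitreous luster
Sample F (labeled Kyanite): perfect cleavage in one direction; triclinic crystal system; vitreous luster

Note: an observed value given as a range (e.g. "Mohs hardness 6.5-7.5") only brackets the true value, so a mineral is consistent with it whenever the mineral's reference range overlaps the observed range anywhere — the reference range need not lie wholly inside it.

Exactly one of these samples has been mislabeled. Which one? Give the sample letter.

Sample A: Sphene has cleavage poor, but the record shows one perfect cleavage direction — this label is wrong.
Sample B: nothing contradicts Quartz.
Sample C: nothing contradicts Magnetite.
Sample D: nothing contradicts Cassiterite.
Sample E: nothing contradicts Biotite.
Sample F: nothing contradicts Kyanite.
Sample A is the mislabeled one.

A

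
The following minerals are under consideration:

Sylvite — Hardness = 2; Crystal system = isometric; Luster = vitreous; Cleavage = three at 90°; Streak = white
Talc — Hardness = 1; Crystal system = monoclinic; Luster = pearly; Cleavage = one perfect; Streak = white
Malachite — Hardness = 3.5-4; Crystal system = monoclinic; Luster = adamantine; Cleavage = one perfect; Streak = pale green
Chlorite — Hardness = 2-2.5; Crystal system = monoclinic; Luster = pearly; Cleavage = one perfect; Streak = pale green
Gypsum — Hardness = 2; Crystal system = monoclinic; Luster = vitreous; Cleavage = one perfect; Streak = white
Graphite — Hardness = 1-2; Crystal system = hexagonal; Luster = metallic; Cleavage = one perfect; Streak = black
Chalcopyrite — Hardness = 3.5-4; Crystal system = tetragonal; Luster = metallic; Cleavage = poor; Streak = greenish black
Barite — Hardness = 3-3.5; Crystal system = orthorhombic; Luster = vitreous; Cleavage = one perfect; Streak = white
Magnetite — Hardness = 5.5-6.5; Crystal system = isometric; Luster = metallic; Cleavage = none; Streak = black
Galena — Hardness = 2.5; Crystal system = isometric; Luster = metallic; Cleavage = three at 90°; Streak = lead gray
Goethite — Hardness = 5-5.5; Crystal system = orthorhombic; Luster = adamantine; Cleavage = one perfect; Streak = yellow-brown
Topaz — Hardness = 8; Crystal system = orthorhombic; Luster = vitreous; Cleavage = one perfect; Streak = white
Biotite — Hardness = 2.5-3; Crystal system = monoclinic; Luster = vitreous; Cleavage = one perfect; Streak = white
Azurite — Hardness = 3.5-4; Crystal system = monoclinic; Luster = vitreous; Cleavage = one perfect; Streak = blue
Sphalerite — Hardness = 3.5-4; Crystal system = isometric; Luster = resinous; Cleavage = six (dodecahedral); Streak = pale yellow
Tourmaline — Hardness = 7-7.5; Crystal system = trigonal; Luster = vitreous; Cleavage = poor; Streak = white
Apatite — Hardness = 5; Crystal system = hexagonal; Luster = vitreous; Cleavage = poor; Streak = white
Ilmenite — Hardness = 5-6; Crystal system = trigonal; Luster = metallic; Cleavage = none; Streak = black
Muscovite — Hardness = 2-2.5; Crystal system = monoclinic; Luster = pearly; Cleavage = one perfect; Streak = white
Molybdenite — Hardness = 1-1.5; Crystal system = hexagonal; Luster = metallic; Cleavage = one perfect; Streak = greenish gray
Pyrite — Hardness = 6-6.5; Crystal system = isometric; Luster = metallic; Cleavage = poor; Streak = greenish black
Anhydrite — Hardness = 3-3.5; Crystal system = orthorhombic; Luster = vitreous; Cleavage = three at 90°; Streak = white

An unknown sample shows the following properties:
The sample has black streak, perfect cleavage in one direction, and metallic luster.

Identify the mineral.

Black streak: narrows the field to Graphite, Magnetite, Ilmenite.
Perfect cleavage in one direction: Graphite remains.
Metallic luster: consistent with all remaining minerals.
The only mineral consistent with every observation is Graphite.

Graphite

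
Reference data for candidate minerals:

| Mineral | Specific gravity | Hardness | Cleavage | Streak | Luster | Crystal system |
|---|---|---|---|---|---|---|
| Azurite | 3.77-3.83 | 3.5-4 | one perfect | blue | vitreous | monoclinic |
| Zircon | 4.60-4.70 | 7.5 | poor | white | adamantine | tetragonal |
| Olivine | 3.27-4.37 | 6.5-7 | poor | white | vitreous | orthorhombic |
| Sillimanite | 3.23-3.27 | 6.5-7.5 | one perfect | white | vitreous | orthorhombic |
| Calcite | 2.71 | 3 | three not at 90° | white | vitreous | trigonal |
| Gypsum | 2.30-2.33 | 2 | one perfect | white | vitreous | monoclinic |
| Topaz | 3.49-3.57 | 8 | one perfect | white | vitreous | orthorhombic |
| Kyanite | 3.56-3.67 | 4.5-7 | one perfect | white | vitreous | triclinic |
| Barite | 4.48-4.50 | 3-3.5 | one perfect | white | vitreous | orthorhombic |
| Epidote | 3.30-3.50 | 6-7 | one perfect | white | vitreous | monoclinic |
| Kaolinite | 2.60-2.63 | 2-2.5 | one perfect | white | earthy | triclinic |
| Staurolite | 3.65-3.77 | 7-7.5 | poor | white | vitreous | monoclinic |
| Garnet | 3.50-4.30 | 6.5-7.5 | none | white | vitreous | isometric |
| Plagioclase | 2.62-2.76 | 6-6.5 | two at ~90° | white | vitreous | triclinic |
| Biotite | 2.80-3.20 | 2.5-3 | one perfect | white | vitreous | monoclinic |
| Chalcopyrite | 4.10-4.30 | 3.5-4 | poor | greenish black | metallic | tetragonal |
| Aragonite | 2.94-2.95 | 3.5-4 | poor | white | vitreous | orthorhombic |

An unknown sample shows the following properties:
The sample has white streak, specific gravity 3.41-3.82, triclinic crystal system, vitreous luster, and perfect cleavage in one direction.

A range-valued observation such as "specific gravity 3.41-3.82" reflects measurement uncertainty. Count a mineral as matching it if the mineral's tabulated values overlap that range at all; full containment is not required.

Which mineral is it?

White streak eliminates Azurite, Chalcopyrite.
Specific gravity 3.41-3.82: narrows the field to Olivine, Topaz, Kyanite, Epidote, Staurolite, Garnet.
Triclinic crystal system: Kyanite remains.
Vitreous luster: all remaining candidates fit.
Perfect cleavage in one direction: consistent with all remaining minerals.
The only mineral consistent with every observation is Kyanite.

Kyanite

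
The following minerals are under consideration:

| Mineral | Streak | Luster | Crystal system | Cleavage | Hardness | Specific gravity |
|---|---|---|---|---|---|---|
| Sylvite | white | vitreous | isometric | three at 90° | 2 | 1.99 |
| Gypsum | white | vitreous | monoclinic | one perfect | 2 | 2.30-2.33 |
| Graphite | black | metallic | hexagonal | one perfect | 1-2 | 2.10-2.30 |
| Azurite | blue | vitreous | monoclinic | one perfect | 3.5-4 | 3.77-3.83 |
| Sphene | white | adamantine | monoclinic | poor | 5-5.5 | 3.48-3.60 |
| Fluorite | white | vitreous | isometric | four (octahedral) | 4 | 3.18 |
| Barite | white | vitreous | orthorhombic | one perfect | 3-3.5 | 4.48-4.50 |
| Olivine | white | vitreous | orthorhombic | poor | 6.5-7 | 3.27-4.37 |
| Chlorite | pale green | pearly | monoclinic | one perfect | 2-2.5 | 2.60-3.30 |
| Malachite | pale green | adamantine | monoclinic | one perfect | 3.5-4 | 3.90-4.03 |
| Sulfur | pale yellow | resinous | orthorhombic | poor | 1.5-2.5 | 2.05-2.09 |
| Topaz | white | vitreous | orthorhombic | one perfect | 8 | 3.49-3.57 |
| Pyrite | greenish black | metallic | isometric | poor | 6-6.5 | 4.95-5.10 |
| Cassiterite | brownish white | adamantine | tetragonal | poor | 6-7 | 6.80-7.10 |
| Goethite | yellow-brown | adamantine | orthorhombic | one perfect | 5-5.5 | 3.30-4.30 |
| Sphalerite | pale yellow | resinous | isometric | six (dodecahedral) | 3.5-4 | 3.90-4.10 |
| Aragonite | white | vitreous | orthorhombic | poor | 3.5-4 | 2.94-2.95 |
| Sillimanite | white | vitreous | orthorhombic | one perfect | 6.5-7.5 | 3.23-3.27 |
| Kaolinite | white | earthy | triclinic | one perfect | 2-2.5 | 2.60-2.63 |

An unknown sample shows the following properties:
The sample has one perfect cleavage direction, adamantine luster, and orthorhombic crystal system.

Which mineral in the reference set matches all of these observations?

Goethite

One perfect cleavage direction: narrows the field to Gypsum, Graphite, Azurite, Barite, Chlorite, Malachite, Topaz, Goethite, Sillimanite, Kaolinite.
Adamantine luster: leaves Malachite, Goethite.
Orthorhombic crystal system eliminates Malachite.
The only mineral consistent with every observation is Goethite.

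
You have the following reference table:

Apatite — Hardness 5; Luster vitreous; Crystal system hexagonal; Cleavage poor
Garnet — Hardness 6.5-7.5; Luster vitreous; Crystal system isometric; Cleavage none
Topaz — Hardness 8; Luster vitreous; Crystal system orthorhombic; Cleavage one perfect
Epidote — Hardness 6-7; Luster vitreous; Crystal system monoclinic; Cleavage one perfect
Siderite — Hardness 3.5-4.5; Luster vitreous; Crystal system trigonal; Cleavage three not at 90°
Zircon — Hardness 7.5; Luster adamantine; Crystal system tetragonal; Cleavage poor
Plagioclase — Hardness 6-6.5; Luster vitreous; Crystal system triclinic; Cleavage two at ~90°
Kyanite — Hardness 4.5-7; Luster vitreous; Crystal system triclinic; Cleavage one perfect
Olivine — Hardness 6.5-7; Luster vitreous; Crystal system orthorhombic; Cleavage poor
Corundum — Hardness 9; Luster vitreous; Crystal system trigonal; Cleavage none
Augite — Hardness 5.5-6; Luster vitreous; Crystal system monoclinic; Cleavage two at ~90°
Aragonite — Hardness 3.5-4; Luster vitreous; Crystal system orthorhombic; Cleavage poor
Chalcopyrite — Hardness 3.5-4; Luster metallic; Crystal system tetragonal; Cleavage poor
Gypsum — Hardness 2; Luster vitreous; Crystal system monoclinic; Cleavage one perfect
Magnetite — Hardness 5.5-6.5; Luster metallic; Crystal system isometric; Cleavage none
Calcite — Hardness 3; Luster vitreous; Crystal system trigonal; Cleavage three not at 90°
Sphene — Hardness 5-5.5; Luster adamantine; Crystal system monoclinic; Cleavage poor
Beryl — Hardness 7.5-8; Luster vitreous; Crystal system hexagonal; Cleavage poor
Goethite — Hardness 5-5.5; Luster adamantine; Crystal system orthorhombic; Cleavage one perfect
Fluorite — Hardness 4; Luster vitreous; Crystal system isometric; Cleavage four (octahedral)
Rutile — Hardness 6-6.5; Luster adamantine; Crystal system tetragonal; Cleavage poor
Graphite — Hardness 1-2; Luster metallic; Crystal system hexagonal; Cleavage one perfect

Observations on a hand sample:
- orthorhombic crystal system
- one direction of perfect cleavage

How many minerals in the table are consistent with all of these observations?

Orthorhombic crystal system: only Topaz, Olivine, Aragonite, Goethite remain.
One direction of perfect cleavage eliminates Olivine, Aragonite.
Consistent with every observation: Goethite, Topaz.
That is 2 minerals.

2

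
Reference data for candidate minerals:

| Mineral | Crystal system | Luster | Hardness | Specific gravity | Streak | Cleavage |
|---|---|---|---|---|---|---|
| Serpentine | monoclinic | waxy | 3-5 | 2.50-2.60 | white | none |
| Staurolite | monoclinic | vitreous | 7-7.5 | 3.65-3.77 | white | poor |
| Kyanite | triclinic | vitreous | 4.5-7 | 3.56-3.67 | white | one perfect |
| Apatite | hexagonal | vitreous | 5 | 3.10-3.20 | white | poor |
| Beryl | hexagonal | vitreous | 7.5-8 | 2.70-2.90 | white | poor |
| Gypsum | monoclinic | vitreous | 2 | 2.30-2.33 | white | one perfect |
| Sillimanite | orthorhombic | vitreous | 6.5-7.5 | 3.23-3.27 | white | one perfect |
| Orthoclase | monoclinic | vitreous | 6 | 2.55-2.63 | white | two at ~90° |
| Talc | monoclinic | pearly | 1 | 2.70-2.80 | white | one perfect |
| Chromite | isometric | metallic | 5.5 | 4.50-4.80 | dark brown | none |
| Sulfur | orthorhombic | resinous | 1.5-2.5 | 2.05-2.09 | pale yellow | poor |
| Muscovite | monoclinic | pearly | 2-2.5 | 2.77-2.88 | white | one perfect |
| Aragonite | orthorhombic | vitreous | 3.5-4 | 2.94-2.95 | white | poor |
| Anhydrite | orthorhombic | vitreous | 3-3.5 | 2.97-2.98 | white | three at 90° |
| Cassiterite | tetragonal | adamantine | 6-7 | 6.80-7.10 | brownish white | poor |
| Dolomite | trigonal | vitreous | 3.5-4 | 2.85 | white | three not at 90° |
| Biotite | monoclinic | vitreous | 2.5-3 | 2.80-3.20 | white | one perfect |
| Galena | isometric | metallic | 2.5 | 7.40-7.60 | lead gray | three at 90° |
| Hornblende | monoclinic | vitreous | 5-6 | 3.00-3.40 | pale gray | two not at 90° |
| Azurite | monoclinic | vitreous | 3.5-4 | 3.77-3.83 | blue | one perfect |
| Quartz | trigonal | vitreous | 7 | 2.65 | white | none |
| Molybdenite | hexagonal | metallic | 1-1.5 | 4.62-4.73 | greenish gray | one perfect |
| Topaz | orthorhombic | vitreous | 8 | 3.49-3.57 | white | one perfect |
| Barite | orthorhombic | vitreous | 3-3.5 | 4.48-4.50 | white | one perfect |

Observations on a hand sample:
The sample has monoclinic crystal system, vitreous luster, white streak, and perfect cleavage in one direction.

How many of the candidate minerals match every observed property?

2

Monoclinic crystal system: only Serpentine, Staurolite, Gypsum, Orthoclase, Talc, Muscovite, Biotite, Hornblende, Azurite remain.
Vitreous luster excludes Serpentine, Talc, Muscovite.
White streak eliminates Hornblende, Azurite.
Perfect cleavage in one direction excludes Staurolite, Orthoclase.
The minerals that satisfy all observations are Biotite, Gypsum.
That is 2 minerals.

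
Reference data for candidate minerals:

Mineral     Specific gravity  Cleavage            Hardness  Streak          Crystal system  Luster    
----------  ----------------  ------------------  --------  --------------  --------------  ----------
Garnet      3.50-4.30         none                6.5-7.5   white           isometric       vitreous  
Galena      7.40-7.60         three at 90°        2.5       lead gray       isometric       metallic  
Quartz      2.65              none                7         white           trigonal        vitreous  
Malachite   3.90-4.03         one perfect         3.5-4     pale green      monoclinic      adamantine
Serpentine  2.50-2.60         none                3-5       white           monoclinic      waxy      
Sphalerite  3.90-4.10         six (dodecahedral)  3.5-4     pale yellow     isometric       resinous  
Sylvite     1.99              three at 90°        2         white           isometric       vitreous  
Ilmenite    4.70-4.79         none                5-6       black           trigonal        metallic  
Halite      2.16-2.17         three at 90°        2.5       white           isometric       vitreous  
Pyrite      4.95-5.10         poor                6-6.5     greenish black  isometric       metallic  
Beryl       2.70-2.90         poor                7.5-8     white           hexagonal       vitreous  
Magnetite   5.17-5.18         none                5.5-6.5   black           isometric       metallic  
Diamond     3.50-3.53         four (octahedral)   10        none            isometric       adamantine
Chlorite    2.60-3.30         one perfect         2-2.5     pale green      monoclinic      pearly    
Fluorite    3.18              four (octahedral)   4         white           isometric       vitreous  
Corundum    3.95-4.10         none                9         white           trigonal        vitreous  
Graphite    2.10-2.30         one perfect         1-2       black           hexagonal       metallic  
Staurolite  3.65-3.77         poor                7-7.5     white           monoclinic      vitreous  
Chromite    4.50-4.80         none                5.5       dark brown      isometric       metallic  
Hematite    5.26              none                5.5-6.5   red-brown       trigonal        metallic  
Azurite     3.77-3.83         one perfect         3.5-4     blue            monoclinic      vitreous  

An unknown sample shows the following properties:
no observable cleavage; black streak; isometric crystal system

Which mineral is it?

No observable cleavage: Garnet, Quartz, Serpentine, Ilmenite, Magnetite, Corundum, Chromite, Hematite remain.
Black streak: only Ilmenite, Magnetite remain.
Isometric crystal system rules out Ilmenite.
Magnetite is the sole remaining match.

Magnetite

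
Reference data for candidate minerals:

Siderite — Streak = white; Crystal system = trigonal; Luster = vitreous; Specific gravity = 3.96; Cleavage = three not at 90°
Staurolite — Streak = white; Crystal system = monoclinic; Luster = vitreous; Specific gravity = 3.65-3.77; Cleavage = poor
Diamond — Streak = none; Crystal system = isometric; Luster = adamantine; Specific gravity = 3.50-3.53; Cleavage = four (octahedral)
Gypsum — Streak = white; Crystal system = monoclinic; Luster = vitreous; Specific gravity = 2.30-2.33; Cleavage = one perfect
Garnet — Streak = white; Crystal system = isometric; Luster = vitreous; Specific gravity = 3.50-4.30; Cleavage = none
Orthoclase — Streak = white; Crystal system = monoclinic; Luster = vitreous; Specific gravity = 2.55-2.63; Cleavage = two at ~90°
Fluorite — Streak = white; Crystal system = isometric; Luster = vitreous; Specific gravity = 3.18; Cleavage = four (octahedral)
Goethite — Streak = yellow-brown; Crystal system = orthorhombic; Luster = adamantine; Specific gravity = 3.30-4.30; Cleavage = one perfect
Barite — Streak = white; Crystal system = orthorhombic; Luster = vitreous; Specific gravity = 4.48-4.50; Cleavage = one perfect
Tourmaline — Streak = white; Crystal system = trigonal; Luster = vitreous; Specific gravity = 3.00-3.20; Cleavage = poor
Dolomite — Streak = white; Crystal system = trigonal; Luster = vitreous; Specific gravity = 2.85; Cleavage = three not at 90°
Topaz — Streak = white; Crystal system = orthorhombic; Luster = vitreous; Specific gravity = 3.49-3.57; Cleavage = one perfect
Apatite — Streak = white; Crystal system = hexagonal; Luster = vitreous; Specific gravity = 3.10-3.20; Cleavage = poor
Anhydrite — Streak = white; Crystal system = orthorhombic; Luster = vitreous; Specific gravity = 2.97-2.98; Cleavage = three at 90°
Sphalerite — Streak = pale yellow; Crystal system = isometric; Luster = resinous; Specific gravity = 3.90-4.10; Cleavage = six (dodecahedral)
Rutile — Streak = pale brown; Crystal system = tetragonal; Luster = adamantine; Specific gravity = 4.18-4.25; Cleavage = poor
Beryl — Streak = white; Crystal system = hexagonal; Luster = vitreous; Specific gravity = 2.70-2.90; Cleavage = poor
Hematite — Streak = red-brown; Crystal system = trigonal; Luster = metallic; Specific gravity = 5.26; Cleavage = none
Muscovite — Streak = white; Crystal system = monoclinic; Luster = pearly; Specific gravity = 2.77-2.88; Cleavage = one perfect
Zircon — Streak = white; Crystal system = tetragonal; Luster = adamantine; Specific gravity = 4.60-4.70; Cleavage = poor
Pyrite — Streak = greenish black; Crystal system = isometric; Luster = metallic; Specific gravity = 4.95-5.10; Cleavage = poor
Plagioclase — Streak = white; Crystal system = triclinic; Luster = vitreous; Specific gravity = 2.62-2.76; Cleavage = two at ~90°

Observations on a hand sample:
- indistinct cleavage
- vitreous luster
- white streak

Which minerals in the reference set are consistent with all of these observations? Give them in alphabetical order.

Apatite, Beryl, Staurolite, Tourmaline

Indistinct cleavage: Staurolite, Tourmaline, Apatite, Rutile, Beryl, Zircon, Pyrite remain.
Vitreous luster excludes Rutile, Zircon, Pyrite.
White streak: no further eliminations.
Remaining candidates: Apatite, Beryl, Staurolite, Tourmaline.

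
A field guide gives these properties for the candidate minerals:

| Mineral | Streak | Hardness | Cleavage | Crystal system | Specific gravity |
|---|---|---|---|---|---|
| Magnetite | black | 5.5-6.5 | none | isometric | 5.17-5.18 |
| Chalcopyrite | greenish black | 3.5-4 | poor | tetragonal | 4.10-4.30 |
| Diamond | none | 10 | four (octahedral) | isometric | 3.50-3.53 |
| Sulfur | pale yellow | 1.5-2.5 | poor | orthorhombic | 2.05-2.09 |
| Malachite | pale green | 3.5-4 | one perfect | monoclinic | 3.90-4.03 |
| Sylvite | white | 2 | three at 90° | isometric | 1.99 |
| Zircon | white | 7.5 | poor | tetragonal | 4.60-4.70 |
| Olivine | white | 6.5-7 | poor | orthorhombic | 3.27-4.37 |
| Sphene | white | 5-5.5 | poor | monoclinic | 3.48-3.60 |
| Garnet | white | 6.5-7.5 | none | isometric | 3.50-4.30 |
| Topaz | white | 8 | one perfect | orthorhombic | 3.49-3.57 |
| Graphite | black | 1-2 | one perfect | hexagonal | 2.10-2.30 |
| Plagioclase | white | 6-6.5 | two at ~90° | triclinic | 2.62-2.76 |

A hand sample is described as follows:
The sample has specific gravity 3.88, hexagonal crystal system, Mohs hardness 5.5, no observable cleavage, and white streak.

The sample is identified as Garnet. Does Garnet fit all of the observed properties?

Specific gravity 3.88 — fits Garnet (SG 3.50-4.30).
Hexagonal crystal system — Garnet has isometric system; inconsistent.
Mohs hardness 5.5 — Garnet has hardness 6.5-7.5; inconsistent.
No observable cleavage — fits Garnet (cleavage none).
White streak — fits Garnet (white streak).
2 of the observed properties are inconsistent with Garnet.

No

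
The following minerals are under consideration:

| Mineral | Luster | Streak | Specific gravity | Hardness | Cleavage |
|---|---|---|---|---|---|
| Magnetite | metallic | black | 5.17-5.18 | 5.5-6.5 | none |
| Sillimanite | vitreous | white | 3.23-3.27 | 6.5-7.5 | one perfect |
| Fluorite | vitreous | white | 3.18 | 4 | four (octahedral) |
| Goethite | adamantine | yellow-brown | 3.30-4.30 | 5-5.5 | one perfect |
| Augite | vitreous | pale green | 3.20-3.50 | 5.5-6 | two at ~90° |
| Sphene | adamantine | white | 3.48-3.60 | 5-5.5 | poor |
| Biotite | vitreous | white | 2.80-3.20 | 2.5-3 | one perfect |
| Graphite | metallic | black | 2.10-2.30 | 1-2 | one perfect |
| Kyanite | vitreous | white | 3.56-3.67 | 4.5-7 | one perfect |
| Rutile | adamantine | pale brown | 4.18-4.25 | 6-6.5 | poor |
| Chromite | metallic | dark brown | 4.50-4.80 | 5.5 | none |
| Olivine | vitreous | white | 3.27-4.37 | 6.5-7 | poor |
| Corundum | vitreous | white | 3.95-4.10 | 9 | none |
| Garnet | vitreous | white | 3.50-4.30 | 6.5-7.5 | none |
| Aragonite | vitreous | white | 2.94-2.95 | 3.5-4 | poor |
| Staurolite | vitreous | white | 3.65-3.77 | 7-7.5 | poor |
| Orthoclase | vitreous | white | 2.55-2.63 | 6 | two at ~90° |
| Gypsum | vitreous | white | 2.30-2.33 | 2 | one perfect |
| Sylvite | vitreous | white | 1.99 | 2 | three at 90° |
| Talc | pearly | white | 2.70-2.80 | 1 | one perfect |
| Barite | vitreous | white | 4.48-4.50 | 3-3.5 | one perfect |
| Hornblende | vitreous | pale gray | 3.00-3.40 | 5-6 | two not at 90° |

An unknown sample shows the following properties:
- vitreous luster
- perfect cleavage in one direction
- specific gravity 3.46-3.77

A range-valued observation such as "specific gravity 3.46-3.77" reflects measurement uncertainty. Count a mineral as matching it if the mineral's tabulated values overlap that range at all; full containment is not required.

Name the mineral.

Kyanite

Vitreous luster — narrows the field to Sillimanite, Fluorite, Augite, Biotite, Kyanite, Olivine, Corundum, Garnet, Aragonite, Staurolite, Orthoclase, Gypsum, Sylvite, Barite, Hornblende.
Perfect cleavage in one direction — Sillimanite, Biotite, Kyanite, Gypsum, Barite remain.
Specific gravity 3.46-3.77 — narrows the field to Kyanite.
Kyanite is the sole remaining match.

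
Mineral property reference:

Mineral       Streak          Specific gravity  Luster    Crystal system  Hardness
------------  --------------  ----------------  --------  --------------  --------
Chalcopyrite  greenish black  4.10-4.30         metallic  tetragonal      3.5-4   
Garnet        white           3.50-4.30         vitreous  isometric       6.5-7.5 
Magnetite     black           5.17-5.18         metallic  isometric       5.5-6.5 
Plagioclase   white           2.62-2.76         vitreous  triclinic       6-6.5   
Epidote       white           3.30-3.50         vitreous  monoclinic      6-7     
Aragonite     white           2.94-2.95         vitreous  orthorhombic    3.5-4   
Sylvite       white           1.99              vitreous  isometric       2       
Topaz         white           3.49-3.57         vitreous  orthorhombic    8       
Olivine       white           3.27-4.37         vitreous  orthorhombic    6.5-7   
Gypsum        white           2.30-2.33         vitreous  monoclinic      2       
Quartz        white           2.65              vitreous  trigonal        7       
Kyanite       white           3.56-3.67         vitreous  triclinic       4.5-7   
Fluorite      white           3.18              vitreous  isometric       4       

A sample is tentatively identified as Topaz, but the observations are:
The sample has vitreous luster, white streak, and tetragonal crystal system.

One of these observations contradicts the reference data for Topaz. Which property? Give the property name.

Vitreous luster: Topaz has vitreous luster — agrees.
White streak: Topaz has white streak — agrees.
Tetragonal crystal system: Topaz has orthorhombic system — outside the reference range.
Everything matches except the crystal system.

crystal system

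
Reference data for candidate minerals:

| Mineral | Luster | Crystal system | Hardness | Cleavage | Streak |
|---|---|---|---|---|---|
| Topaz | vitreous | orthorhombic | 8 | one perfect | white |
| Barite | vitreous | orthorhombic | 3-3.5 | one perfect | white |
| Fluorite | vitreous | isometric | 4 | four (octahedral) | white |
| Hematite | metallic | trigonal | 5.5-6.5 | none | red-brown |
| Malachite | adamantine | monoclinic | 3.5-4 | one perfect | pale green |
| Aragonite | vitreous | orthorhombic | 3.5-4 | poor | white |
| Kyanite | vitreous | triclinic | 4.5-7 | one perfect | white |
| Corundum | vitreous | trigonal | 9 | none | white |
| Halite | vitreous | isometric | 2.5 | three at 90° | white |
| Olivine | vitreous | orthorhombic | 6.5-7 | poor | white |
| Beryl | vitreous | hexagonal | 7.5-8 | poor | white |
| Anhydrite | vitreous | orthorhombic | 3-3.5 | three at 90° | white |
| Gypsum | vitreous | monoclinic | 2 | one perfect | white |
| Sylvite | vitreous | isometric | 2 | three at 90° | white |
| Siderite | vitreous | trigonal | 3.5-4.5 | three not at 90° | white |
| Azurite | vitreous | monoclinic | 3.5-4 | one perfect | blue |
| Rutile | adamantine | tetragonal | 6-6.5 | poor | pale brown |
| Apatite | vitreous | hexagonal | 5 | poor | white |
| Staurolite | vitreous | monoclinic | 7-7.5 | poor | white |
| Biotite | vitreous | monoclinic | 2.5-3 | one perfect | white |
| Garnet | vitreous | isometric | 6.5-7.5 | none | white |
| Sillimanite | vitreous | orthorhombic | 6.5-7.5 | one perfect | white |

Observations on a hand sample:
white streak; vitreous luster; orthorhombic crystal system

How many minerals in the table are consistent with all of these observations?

White streak rules out Hematite, Malachite, Azurite, Rutile.
Vitreous luster: all remaining candidates fit.
Orthorhombic crystal system: only Topaz, Barite, Aragonite, Olivine, Anhydrite, Sillimanite remain.
Remaining candidates: Anhydrite, Aragonite, Barite, Olivine, Sillimanite, Topaz.
That is 6 minerals.

6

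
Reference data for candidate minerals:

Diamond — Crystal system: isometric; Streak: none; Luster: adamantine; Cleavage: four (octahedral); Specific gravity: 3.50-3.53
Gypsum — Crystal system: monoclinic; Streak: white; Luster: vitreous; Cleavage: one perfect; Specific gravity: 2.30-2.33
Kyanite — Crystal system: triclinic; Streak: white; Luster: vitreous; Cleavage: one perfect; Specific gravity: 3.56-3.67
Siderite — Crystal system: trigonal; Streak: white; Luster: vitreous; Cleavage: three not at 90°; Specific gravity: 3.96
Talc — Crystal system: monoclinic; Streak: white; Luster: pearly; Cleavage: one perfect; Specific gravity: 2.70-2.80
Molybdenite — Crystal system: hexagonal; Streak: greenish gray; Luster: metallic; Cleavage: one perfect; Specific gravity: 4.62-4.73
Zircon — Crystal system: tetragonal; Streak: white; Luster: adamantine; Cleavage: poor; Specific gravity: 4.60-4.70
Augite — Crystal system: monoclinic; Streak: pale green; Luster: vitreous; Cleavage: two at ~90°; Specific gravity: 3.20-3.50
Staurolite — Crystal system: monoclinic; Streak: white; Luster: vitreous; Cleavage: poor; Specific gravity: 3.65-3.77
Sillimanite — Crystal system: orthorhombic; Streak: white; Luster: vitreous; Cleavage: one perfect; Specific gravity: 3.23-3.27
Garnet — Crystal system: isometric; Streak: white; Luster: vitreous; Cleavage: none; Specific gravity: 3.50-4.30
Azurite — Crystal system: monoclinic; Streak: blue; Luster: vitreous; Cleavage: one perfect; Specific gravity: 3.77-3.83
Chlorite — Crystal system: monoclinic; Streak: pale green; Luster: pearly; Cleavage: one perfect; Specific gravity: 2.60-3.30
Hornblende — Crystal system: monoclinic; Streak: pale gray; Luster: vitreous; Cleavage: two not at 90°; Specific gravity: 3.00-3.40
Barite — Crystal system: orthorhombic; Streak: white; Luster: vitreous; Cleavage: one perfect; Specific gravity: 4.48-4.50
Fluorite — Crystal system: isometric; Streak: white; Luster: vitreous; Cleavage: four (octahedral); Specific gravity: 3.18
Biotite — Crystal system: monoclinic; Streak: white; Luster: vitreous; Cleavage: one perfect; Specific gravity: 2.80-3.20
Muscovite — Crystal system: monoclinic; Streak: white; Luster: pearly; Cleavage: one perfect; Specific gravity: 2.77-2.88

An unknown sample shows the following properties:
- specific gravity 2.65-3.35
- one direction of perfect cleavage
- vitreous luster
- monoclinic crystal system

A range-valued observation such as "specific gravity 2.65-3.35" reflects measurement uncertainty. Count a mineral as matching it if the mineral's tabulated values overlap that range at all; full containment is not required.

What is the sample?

Biotite

Specific gravity 2.65-3.35: Talc, Augite, Sillimanite, Chlorite, Hornblende, Fluorite, Biotite, Muscovite remain.
One direction of perfect cleavage excludes Augite, Hornblende, Fluorite.
Vitreous luster: narrows the field to Sillimanite, Biotite.
Monoclinic crystal system eliminates Sillimanite.
Only Biotite satisfies all observations.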